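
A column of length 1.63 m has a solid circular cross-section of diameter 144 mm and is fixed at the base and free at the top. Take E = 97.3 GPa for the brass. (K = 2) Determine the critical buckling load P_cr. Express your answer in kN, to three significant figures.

I = πd⁴/64 = π×144⁴/64 = 2.111×10^7 mm⁴
I = 2.111×10^7 mm⁴ = 2.111×10^-5 m⁴
Effective length L_e = K·L = 2 × 1.63 = 3.260 m
P_cr = π²EI / L_e² = π² × 97.3×10⁹ × 2.111×10^-5 / 3.260² = 1.907×10^6 N

P_cr ≈ 1910 kN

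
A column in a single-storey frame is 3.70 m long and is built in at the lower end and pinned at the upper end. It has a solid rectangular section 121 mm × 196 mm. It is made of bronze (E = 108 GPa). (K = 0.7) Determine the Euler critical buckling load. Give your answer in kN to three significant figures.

Buckling occurs about the weak axis: I_min = h·b³/12 with b = 121 mm (the shorter side).
I_min = 196×121³/12 = 2.894×10^7 mm⁴
I = 2.894×10^7 mm⁴ = 2.894×10^-5 m⁴
Effective length L_e = K·L = 0.7 × 3.70 = 2.590 m
P_cr = π²EI / L_e² = π² × 108×10⁹ × 2.894×10^-5 / 2.590² = 4.598×10^6 N

P_cr ≈ 4600 kN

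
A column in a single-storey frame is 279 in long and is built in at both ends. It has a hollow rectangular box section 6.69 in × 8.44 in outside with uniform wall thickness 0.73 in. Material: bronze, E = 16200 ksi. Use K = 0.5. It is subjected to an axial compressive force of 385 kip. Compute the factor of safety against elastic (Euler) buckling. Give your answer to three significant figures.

n ≈ 2.72

Inner dimensions: h_i = 8.44 − 2×0.73 = 6.980 in, b_i = 6.69 − 2×0.73 = 5.230 in
Weak-axis I_min = (h_o·b_o³ − h_i·b_i³)/12 with b_o = 6.69, b_i = 5.230 in (shorter outer/inner sides).
I_min = (8.44×6.69³ − 6.980×5.230³)/12 = 127.4 in⁴
Effective length L_e = K·L = 0.5 × 279 = 139.5 in
P_cr = π²EI / L_e² = π² × 16200×10³ × 127.4 / 139.5² = 1.047×10^6 lb
Factor of safety n = P_cr / P = 1046.6 / 385 = 2.72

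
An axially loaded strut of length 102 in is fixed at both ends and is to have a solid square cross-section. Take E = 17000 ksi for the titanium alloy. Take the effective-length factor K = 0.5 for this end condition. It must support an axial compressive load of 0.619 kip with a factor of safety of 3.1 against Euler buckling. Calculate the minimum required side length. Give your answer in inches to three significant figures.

Required P_cr = n·P = 3.1 × 0.619 = 1.919 kip
L_e = K·L = 0.5 × 102 = 51.00 in
Required I = P_cr·L_e²/(π²E) = 1.919×10^3 × 51.00² / (π² × 1.70×10^7) = 2.975×10^-2 in⁴
Solid square: I = a⁴/12  ⇒  a = (12I)^(1/4) = (12×2.975×10^-2)^(1/4) = 0.773 in

a ≈ 0.773 in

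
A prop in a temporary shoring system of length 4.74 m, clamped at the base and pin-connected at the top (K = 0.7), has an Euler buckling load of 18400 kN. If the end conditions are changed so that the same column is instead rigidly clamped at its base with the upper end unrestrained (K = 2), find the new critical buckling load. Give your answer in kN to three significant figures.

P_cr ∝ 1/K², so P_cr,new = P_cr,old × (K_old/K_new)² = 18400 × (0.7/2)²
= 18400 × 0.1225 = 2250 kN

P_cr ≈ 2250 kN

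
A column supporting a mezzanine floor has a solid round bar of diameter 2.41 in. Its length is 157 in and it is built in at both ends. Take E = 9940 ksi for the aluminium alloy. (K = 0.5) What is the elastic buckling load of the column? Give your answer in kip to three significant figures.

P_cr ≈ 26.4 kip

I = πd⁴/64 = π×2.41⁴/64 = 1.656 in⁴
Effective length L_e = K·L = 0.5 × 157 = 78.50 in
P_cr = π²EI / L_e² = π² × 9940×10³ × 1.656 / 78.50² = 2.636×10^4 lb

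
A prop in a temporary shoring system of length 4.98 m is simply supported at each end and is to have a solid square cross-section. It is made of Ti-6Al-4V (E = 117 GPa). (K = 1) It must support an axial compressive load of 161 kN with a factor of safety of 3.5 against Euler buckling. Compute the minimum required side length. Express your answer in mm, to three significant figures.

a ≈ 110 mm

Required P_cr = n·P = 3.5 × 161 = 563.5 kN
L_e = K·L = 1 × 4.98 = 4.980 m
Required I = P_cr·L_e²/(π²E) = 5.635×10^5 × 4.980² / (π² × 1.17×10^11) = 1.210×10^-5 m⁴
I_req = 1.210×10^7 mm⁴
Solid square: I = a⁴/12  ⇒  a = (12I)^(1/4) = (12×1.210×10^7)^(1/4) = 110 mm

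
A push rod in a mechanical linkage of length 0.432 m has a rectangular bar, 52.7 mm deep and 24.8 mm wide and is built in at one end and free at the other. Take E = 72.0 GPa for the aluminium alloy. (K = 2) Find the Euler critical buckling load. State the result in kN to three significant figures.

P_cr ≈ 63.8 kN

Buckling occurs about the weak axis: I_min = h·b³/12 with b = 24.8 mm (the shorter side).
I_min = 52.7×24.8³/12 = 6.699×10^4 mm⁴
I = 6.699×10^4 mm⁴ = 6.699×10^-8 m⁴
Effective length L_e = K·L = 2 × 0.432 = 0.8640 m
P_cr = π²EI / L_e² = π² × 72.0×10⁹ × 6.699×10^-8 / 0.8640² = 6.377×10^4 N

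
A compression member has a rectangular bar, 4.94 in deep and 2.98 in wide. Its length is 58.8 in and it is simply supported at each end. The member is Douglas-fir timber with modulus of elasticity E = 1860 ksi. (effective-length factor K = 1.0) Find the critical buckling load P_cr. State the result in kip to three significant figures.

Buckling occurs about the weak axis: I_min = h·b³/12 with b = 2.98 in (the shorter side).
I_min = 4.94×2.98³/12 = 10.89 in⁴
Effective length L_e = K·L = 1 × 58.8 = 58.80 in
P_cr = π²EI / L_e² = π² × 1860×10³ × 10.89 / 58.80² = 5.784×10^4 lb

P_cr ≈ 57.8 kip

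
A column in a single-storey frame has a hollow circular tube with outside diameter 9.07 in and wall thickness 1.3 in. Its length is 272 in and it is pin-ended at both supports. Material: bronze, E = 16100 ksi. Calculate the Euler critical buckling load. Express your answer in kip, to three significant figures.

P_cr ≈ 529 kip

Inner diameter d_i = 9.07 − 2×1.3 = 6.470 in
I = π(d_o⁴ − d_i⁴)/64 = π(9.07⁴ − 6.470⁴)/64 = 246.2 in⁴
Effective length L_e = K·L = 1 × 272 = 272.0 in
P_cr = π²EI / L_e² = π² × 16100×10³ × 246.2 / 272.0² = 5.287×10^5 lb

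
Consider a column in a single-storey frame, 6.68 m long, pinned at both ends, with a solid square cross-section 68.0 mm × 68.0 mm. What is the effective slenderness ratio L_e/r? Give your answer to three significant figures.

λ ≈ 340

I = a⁴/12 = 68.0⁴/12 = 1.782×10^6 mm⁴
A = 4.624×10^3 mm²;  r_min = √(I/A) = √(1.782×10^6/4.624×10^3) = 19.63 mm
L_e = K·L = 1 × 6.68 m = 6.680 m = 6680.0 mm
λ = L_e / r_min = 6680.0 / 19.63 = 340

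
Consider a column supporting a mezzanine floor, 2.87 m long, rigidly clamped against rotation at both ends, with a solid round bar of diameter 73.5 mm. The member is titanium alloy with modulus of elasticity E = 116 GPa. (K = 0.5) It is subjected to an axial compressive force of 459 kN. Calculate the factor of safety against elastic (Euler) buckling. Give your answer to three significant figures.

n ≈ 1.74

I = πd⁴/64 = π×73.5⁴/64 = 1.433×10^6 mm⁴
I = 1.433×10^6 mm⁴ = 1.433×10^-6 m⁴
Effective length L_e = K·L = 0.5 × 2.87 = 1.435 m
P_cr = π²EI / L_e² = π² × 116×10⁹ × 1.433×10^-6 / 1.435² = 7.965×10^5 N
Factor of safety n = P_cr / P = 796.48 / 459 = 1.74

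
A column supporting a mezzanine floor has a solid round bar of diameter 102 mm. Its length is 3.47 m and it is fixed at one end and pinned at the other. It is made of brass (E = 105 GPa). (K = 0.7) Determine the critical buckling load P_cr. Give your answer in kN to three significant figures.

P_cr ≈ 933 kN

I = πd⁴/64 = π×102⁴/64 = 5.313×10^6 mm⁴
I = 5.313×10^6 mm⁴ = 5.313×10^-6 m⁴
Effective length L_e = K·L = 0.7 × 3.47 = 2.429 m
P_cr = π²EI / L_e² = π² × 105×10⁹ × 5.313×10^-6 / 2.429² = 9.333×10^5 N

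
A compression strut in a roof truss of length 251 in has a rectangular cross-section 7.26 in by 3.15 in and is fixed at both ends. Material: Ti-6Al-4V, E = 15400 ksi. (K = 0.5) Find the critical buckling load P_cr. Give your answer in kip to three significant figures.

Buckling occurs about the weak axis: I_min = h·b³/12 with b = 3.15 in (the shorter side).
I_min = 7.26×3.15³/12 = 18.91 in⁴
Effective length L_e = K·L = 0.5 × 251 = 125.5 in
P_cr = π²EI / L_e² = π² × 15400×10³ × 18.91 / 125.5² = 1.825×10^5 lb

P_cr ≈ 182 kip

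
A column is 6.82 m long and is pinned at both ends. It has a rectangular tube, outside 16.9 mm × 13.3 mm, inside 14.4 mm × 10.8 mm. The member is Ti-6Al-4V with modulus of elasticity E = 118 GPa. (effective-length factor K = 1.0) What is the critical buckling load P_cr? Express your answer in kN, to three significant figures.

Weak-axis I_min = (h_o·b_o³ − h_i·b_i³)/12 with b_o = 13.3, b_i = 10.80 mm (shorter outer/inner sides).
I_min = (16.9×13.3³ − 14.40×10.80³)/12 = 1.802×10^3 mm⁴
I = 1.802×10^3 mm⁴ = 1.802×10^-9 m⁴
Effective length L_e = K·L = 1 × 6.82 = 6.820 m
P_cr = π²EI / L_e² = π² × 118×10⁹ × 1.802×10^-9 / 6.820² = 45.11 N

P_cr ≈ 0.0451 kN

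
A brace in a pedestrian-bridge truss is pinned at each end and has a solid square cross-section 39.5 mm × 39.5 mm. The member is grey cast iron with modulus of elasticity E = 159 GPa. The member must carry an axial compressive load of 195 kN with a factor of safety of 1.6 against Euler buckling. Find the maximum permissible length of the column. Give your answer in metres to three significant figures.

L_max ≈ 1.01 m

I = a⁴/12 = 39.5⁴/12 = 2.029×10^5 mm⁴
I = 2.029×10^-7 m⁴
Required critical load P_cr = n·P = 1.6 × 195 = 312.0 kN = 3.120×10^5 N
From P_cr = π²EI/(K·L)²:  L = (1/K)·√(π²EI/P_cr) = (1/1)·√(π²×1.59×10^11×2.029×10^-7/3.120×10^5)
L = 1.01 m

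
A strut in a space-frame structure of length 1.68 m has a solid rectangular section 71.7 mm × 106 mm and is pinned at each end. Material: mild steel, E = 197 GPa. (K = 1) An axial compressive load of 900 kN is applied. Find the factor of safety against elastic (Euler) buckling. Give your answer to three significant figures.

Buckling occurs about the weak axis: I_min = h·b³/12 with b = 71.7 mm (the shorter side).
I_min = 106×71.7³/12 = 3.256×10^6 mm⁴
I = 3.256×10^6 mm⁴ = 3.256×10^-6 m⁴
Effective length L_e = K·L = 1 × 1.68 = 1.680 m
P_cr = π²EI / L_e² = π² × 197×10⁹ × 3.256×10^-6 / 1.680² = 2.243×10^6 N
Factor of safety n = P_cr / P = 2243.0 / 900 = 2.49

n ≈ 2.49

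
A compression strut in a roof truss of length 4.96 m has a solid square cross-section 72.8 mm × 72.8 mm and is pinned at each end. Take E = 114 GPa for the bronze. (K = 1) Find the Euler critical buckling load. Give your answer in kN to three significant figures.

I = a⁴/12 = 72.8⁴/12 = 2.341×10^6 mm⁴
I = 2.341×10^6 mm⁴ = 2.341×10^-6 m⁴
Effective length L_e = K·L = 1 × 4.96 = 4.960 m
P_cr = π²EI / L_e² = π² × 114×10⁹ × 2.341×10^-6 / 4.960² = 1.070×10^5 N

P_cr ≈ 107 kN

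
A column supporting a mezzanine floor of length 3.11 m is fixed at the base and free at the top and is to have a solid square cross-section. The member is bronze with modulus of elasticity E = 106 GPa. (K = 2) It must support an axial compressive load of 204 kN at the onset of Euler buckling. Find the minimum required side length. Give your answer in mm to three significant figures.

a ≈ 97.5 mm

L_e = K·L = 2 × 3.11 = 6.220 m
Required I = P_cr·L_e²/(π²E) = 2.040×10^5 × 6.220² / (π² × 1.06×10^11) = 7.544×10^-6 m⁴
I_req = 7.544×10^6 mm⁴
Solid square: I = a⁴/12  ⇒  a = (12I)^(1/4) = (12×7.544×10^6)^(1/4) = 97.5 mm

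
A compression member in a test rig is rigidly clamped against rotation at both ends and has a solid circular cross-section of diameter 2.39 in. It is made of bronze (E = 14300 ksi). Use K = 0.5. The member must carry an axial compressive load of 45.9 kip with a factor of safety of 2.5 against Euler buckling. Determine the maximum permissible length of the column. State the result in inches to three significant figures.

I = πd⁴/64 = π×2.39⁴/64 = 1.602 in⁴
Required critical load P_cr = n·P = 2.5 × 45.9 = 114.8 kip = 1.147×10^5 lb
From P_cr = π²EI/(K·L)²:  L = (1/K)·√(π²EI/P_cr) = (1/0.5)·√(π²×1.43×10^7×1.602/1.147×10^5)
L = 88.8 in

L_max ≈ 88.8 in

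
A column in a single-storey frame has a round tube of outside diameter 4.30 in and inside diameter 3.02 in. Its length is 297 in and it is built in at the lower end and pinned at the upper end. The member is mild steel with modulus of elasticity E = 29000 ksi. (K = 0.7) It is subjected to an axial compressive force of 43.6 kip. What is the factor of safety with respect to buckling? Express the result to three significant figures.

n ≈ 1.93

d_o = 4.30 in, d_i = 3.02 in
I = π(d_o⁴ − d_i⁴)/64 = π(4.30⁴ − 3.020⁴)/64 = 12.70 in⁴
Effective length L_e = K·L = 0.7 × 297 = 207.9 in
P_cr = π²EI / L_e² = π² × 29000×10³ × 12.70 / 207.9² = 8.409×10^4 lb
Factor of safety n = P_cr / P = 84.092 / 43.6 = 1.93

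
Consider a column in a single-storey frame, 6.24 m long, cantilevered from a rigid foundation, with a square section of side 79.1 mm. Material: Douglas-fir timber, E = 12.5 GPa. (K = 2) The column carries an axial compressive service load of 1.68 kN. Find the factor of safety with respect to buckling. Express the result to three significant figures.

I = a⁴/12 = 79.1⁴/12 = 3.262×10^6 mm⁴
I = 3.262×10^6 mm⁴ = 3.262×10^-6 m⁴
Effective length L_e = K·L = 2 × 6.24 = 12.48 m
P_cr = π²EI / L_e² = π² × 12.5×10⁹ × 3.262×10^-6 / 12.48² = 2.584×10^3 N
Factor of safety n = P_cr / P = 2.5841 / 1.68 = 1.54

n ≈ 1.54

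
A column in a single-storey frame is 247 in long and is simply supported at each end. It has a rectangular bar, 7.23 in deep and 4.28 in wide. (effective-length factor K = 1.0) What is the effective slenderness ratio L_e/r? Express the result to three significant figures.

Buckling occurs about the weak axis: I_min = h·b³/12 with b = 4.28 in (the shorter side).
I_min = 7.23×4.28³/12 = 47.24 in⁴
A = 30.94 in²;  r_min = √(I/A) = √(47.24/30.94) = 1.236 in
L_e = K·L = 1 × 247 = 247.0 in
λ = L_e / r_min = 247.00 / 1.236 = 200

λ ≈ 200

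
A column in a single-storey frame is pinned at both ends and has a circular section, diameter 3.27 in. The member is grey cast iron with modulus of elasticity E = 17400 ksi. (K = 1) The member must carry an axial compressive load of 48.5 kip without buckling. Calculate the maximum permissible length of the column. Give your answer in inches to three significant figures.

L_max ≈ 141 in

I = πd⁴/64 = π×3.27⁴/64 = 5.613 in⁴
At the buckling limit P_cr = P = 4.850×10^4 lb
From P_cr = π²EI/(K·L)²:  L = (1/K)·√(π²EI/P_cr) = (1/1)·√(π²×1.74×10^7×5.613/4.850×10^4)
L = 141 in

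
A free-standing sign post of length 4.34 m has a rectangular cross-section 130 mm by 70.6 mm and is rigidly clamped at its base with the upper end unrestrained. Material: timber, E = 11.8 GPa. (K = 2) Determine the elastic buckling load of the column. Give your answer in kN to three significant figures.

Buckling occurs about the weak axis: I_min = h·b³/12 with b = 70.6 mm (the shorter side).
I_min = 130×70.6³/12 = 3.812×10^6 mm⁴
I = 3.812×10^6 mm⁴ = 3.812×10^-6 m⁴
Effective length L_e = K·L = 2 × 4.34 = 8.680 m
P_cr = π²EI / L_e² = π² × 11.8×10⁹ × 3.812×10^-6 / 8.680² = 5.893×10^3 N

P_cr ≈ 5.89 kN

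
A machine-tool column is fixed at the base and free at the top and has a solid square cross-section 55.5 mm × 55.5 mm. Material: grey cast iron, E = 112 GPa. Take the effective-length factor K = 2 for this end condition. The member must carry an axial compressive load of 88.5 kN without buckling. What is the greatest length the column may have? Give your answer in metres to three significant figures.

I = a⁴/12 = 55.5⁴/12 = 7.907×10^5 mm⁴
I = 7.907×10^-7 m⁴
At the buckling limit P_cr = P = 8.850×10^4 N
From P_cr = π²EI/(K·L)²:  L = (1/K)·√(π²EI/P_cr) = (1/2)·√(π²×1.12×10^11×7.907×10^-7/8.850×10^4)
L = 1.57 m

L_max ≈ 1.57 m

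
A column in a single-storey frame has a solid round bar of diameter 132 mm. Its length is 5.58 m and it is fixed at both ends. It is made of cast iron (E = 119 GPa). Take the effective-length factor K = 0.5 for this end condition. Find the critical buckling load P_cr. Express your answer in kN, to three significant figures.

P_cr ≈ 2250 kN

I = πd⁴/64 = π×132⁴/64 = 1.490×10^7 mm⁴
I = 1.490×10^7 mm⁴ = 1.490×10^-5 m⁴
Effective length L_e = K·L = 0.5 × 5.58 = 2.790 m
P_cr = π²EI / L_e² = π² × 119×10⁹ × 1.490×10^-5 / 2.790² = 2.249×10^6 N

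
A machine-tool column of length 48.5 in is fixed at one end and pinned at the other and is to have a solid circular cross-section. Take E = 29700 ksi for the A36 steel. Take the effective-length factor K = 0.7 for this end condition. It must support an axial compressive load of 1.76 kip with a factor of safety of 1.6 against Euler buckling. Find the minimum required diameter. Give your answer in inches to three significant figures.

Required P_cr = n·P = 1.6 × 1.76 = 2.816 kip
L_e = K·L = 0.7 × 48.5 = 33.95 in
Required I = P_cr·L_e²/(π²E) = 2.816×10^3 × 33.95² / (π² × 2.97×10^7) = 1.107×10^-2 in⁴
Solid circle: I = πd⁴/64  ⇒  d = (64I/π)^(1/4) = (64×1.107×10^-2/π)^(1/4) = 0.689 in

d ≈ 0.689 in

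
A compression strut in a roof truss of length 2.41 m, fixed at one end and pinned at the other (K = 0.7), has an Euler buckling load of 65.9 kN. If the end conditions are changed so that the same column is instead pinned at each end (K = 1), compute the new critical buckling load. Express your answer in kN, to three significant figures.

P_cr ∝ 1/K², so P_cr,new = P_cr,old × (K_old/K_new)² = 65.9 × (0.7/1)²
= 65.9 × 0.4900 = 32.3 kN

P_cr ≈ 32.3 kN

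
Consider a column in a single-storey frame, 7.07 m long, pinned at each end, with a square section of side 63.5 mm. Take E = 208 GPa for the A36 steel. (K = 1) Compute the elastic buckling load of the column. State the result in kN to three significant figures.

P_cr ≈ 55.6 kN

I = a⁴/12 = 63.5⁴/12 = 1.355×10^6 mm⁴
I = 1.355×10^6 mm⁴ = 1.355×10^-6 m⁴
Effective length L_e = K·L = 1 × 7.07 = 7.070 m
P_cr = π²EI / L_e² = π² × 208×10⁹ × 1.355×10^-6 / 7.070² = 5.565×10^4 N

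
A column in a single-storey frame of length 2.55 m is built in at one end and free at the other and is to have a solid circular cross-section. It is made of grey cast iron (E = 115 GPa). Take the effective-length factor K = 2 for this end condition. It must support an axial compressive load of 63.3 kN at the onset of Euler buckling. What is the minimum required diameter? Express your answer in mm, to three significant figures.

L_e = K·L = 2 × 2.55 = 5.100 m
Required I = P_cr·L_e²/(π²E) = 6.330×10^4 × 5.100² / (π² × 1.15×10^11) = 1.451×10^-6 m⁴
I_req = 1.451×10^6 mm⁴
Solid circle: I = πd⁴/64  ⇒  d = (64I/π)^(1/4) = (64×1.451×10^6/π)^(1/4) = 73.7 mm

d ≈ 73.7 mm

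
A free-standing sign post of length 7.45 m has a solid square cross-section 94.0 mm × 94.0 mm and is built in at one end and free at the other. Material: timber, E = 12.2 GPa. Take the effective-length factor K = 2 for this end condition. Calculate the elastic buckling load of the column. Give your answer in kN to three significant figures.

P_cr ≈ 3.53 kN

I = a⁴/12 = 94.0⁴/12 = 6.506×10^6 mm⁴
I = 6.506×10^6 mm⁴ = 6.506×10^-6 m⁴
Effective length L_e = K·L = 2 × 7.45 = 14.90 m
P_cr = π²EI / L_e² = π² × 12.2×10⁹ × 6.506×10^-6 / 14.90² = 3.529×10^3 N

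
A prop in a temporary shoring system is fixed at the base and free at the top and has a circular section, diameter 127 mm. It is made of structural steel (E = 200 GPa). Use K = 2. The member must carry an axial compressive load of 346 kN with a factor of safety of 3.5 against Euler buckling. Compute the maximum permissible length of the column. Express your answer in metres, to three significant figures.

L_max ≈ 2.28 m

I = πd⁴/64 = π×127⁴/64 = 1.277×10^7 mm⁴
I = 1.277×10^-5 m⁴
Required critical load P_cr = n·P = 3.5 × 346 = 1211 kN = 1.211×10^6 N
From P_cr = π²EI/(K·L)²:  L = (1/K)·√(π²EI/P_cr) = (1/2)·√(π²×2.00×10^11×1.277×10^-5/1.211×10^6)
L = 2.28 m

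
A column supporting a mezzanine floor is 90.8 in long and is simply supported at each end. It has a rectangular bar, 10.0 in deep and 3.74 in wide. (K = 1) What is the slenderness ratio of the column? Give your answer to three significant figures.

For a rectangle r_min = b/√12 = 3.74/√12 = 1.080 in
L_e = K·L = 1 × 90.8 = 90.80 in
λ = L_e / r_min = 90.800 / 1.080 = 84.1

λ ≈ 84.1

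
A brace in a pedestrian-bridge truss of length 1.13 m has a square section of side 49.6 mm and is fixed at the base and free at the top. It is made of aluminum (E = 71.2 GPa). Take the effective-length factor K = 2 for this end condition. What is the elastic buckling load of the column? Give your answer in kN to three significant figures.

I = a⁴/12 = 49.6⁴/12 = 5.044×10^5 mm⁴
I = 5.044×10^5 mm⁴ = 5.044×10^-7 m⁴
Effective length L_e = K·L = 2 × 1.13 = 2.260 m
P_cr = π²EI / L_e² = π² × 71.2×10⁹ × 5.044×10^-7 / 2.260² = 6.939×10^4 N

P_cr ≈ 69.4 kN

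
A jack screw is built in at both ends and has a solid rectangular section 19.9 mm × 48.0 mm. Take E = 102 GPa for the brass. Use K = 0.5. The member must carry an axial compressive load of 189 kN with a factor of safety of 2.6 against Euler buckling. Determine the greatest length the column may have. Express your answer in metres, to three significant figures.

Buckling occurs about the weak axis: I_min = h·b³/12 with b = 19.9 mm (the shorter side).
I_min = 48.0×19.9³/12 = 3.152×10^4 mm⁴
I = 3.152×10^-8 m⁴
Required critical load P_cr = n·P = 2.6 × 189 = 491.4 kN = 4.914×10^5 N
From P_cr = π²EI/(K·L)²:  L = (1/K)·√(π²EI/P_cr) = (1/0.5)·√(π²×1.02×10^11×3.152×10^-8/4.914×10^5)
L = 0.508 m

L_max ≈ 0.508 m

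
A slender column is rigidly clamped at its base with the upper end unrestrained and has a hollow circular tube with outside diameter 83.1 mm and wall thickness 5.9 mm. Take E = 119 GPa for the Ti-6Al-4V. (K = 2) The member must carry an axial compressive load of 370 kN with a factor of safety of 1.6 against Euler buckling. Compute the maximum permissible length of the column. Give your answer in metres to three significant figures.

Inner diameter d_i = 83.1 − 2×5.9 = 71.30 mm
I = π(d_o⁴ − d_i⁴)/64 = π(83.1⁴ − 71.30⁴)/64 = 1.072×10^6 mm⁴
I = 1.072×10^-6 m⁴
Required critical load P_cr = n·P = 1.6 × 370 = 592.0 kN = 5.920×10^5 N
From P_cr = π²EI/(K·L)²:  L = (1/K)·√(π²EI/P_cr) = (1/2)·√(π²×1.19×10^11×1.072×10^-6/5.920×10^5)
L = 0.729 m

L_max ≈ 0.729 m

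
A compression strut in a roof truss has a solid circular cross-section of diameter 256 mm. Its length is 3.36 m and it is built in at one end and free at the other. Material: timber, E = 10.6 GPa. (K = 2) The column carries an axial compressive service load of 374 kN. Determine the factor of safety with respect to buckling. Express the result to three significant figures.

n ≈ 1.31

I = πd⁴/64 = π×256⁴/64 = 2.108×10^8 mm⁴
I = 2.108×10^8 mm⁴ = 2.108×10^-4 m⁴
Effective length L_e = K·L = 2 × 3.36 = 6.720 m
P_cr = π²EI / L_e² = π² × 10.6×10⁹ × 2.108×10^-4 / 6.720² = 4.884×10^5 N
Factor of safety n = P_cr / P = 488.42 / 374 = 1.31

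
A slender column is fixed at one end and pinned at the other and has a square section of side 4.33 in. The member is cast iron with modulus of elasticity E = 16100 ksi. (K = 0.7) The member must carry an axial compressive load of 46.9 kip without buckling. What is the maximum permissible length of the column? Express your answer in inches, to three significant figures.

L_max ≈ 450 in

I = a⁴/12 = 4.33⁴/12 = 29.29 in⁴
At the buckling limit P_cr = P = 4.690×10^4 lb
From P_cr = π²EI/(K·L)²:  L = (1/K)·√(π²EI/P_cr) = (1/0.7)·√(π²×1.61×10^7×29.29/4.690×10^4)
L = 450 in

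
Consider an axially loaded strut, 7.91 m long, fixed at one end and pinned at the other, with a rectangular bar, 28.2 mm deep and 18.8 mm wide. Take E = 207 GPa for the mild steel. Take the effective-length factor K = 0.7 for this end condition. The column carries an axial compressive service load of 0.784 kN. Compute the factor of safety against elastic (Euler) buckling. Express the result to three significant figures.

Buckling occurs about the weak axis: I_min = h·b³/12 with b = 18.8 mm (the shorter side).
I_min = 28.2×18.8³/12 = 1.561×10^4 mm⁴
I = 1.561×10^4 mm⁴ = 1.561×10^-8 m⁴
Effective length L_e = K·L = 0.7 × 7.91 = 5.537 m
P_cr = π²EI / L_e² = π² × 207×10⁹ × 1.561×10^-8 / 5.537² = 1.041×10^3 N
Factor of safety n = P_cr / P = 1.0405 / 0.784 = 1.33

n ≈ 1.33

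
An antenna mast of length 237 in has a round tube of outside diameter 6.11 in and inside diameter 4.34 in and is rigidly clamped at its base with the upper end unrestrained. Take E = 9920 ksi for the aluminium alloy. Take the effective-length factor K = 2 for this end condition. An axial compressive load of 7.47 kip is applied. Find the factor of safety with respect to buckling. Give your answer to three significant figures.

n ≈ 2.97

d_o = 6.11 in, d_i = 4.34 in
I = π(d_o⁴ − d_i⁴)/64 = π(6.11⁴ − 4.340⁴)/64 = 51.00 in⁴
Effective length L_e = K·L = 2 × 237 = 474.0 in
P_cr = π²EI / L_e² = π² × 9920×10³ × 51.00 / 474.0² = 2.222×10^4 lb
Factor of safety n = P_cr / P = 22.223 / 7.47 = 2.97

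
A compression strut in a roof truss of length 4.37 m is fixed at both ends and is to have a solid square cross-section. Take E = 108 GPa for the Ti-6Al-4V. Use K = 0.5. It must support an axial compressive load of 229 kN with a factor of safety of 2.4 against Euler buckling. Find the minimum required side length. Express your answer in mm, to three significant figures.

Required P_cr = n·P = 2.4 × 229 = 549.6 kN
L_e = K·L = 0.5 × 4.37 = 2.185 m
Required I = P_cr·L_e²/(π²E) = 5.496×10^5 × 2.185² / (π² × 1.08×10^11) = 2.462×10^-6 m⁴
I_req = 2.462×10^6 mm⁴
Solid square: I = a⁴/12  ⇒  a = (12I)^(1/4) = (12×2.462×10^6)^(1/4) = 73.7 mm

a ≈ 73.7 mm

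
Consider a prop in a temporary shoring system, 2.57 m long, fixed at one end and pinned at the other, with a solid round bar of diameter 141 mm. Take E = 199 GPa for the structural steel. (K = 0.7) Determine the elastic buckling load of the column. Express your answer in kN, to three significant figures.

P_cr ≈ 11800 kN

I = πd⁴/64 = π×141⁴/64 = 1.940×10^7 mm⁴
I = 1.940×10^7 mm⁴ = 1.940×10^-5 m⁴
Effective length L_e = K·L = 0.7 × 2.57 = 1.799 m
P_cr = π²EI / L_e² = π² × 199×10⁹ × 1.940×10^-5 / 1.799² = 1.177×10^7 N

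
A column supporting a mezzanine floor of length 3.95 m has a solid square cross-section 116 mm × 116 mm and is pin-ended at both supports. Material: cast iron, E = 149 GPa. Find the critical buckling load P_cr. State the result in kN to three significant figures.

P_cr ≈ 1420 kN

I = a⁴/12 = 116⁴/12 = 1.509×10^7 mm⁴
I = 1.509×10^7 mm⁴ = 1.509×10^-5 m⁴
Effective length L_e = K·L = 1 × 3.95 = 3.950 m
P_cr = π²EI / L_e² = π² × 149×10⁹ × 1.509×10^-5 / 3.950² = 1.422×10^6 N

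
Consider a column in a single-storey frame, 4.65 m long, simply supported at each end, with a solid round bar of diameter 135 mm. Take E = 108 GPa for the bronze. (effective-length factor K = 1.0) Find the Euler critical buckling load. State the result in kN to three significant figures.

P_cr ≈ 804 kN

I = πd⁴/64 = π×135⁴/64 = 1.630×10^7 mm⁴
I = 1.630×10^7 mm⁴ = 1.630×10^-5 m⁴
Effective length L_e = K·L = 1 × 4.65 = 4.650 m
P_cr = π²EI / L_e² = π² × 108×10⁹ × 1.630×10^-5 / 4.650² = 8.038×10^5 N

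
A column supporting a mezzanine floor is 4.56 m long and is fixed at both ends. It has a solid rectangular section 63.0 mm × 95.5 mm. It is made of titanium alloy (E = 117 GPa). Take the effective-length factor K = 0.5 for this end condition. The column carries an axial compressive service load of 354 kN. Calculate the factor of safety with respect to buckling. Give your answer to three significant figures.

n ≈ 1.25

Buckling occurs about the weak axis: I_min = h·b³/12 with b = 63.0 mm (the shorter side).
I_min = 95.5×63.0³/12 = 1.990×10^6 mm⁴
I = 1.990×10^6 mm⁴ = 1.990×10^-6 m⁴
Effective length L_e = K·L = 0.5 × 4.56 = 2.280 m
P_cr = π²EI / L_e² = π² × 117×10⁹ × 1.990×10^-6 / 2.280² = 4.420×10^5 N
Factor of safety n = P_cr / P = 442.04 / 354 = 1.25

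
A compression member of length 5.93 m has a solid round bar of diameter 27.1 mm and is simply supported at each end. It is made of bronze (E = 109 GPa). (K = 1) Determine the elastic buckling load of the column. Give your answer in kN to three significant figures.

I = πd⁴/64 = π×27.1⁴/64 = 2.648×10^4 mm⁴
I = 2.648×10^4 mm⁴ = 2.648×10^-8 m⁴
Effective length L_e = K·L = 1 × 5.93 = 5.930 m
P_cr = π²EI / L_e² = π² × 109×10⁹ × 2.648×10^-8 / 5.930² = 810.0 N

P_cr ≈ 0.810 kN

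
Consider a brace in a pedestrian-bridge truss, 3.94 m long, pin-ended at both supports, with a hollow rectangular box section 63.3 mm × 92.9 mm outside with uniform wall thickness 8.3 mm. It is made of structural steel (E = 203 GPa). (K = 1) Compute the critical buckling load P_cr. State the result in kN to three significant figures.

P_cr ≈ 170 kN

Inner dimensions: h_i = 92.9 − 2×8.3 = 76.30 mm, b_i = 63.3 − 2×8.3 = 46.70 mm
Weak-axis I_min = (h_o·b_o³ − h_i·b_i³)/12 with b_o = 63.3, b_i = 46.70 mm (shorter outer/inner sides).
I_min = (92.9×63.3³ − 76.30×46.70³)/12 = 1.316×10^6 mm⁴
I = 1.316×10^6 mm⁴ = 1.316×10^-6 m⁴
Effective length L_e = K·L = 1 × 3.94 = 3.940 m
P_cr = π²EI / L_e² = π² × 203×10⁹ × 1.316×10^-6 / 3.940² = 1.698×10^5 N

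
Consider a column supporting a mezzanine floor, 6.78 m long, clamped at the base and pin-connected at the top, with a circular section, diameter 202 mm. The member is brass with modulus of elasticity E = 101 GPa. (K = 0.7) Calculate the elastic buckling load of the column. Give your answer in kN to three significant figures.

I = πd⁴/64 = π×202⁴/64 = 8.173×10^7 mm⁴
I = 8.173×10^7 mm⁴ = 8.173×10^-5 m⁴
Effective length L_e = K·L = 0.7 × 6.78 = 4.746 m
P_cr = π²EI / L_e² = π² × 101×10⁹ × 8.173×10^-5 / 4.746² = 3.617×10^6 N

P_cr ≈ 3620 kN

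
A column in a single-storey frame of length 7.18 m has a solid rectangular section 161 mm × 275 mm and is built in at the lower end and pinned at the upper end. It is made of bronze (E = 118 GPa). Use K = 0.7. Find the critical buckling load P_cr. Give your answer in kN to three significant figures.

P_cr ≈ 4410 kN

Buckling occurs about the weak axis: I_min = h·b³/12 with b = 161 mm (the shorter side).
I_min = 275×161³/12 = 9.564×10^7 mm⁴
I = 9.564×10^7 mm⁴ = 9.564×10^-5 m⁴
Effective length L_e = K·L = 0.7 × 7.18 = 5.026 m
P_cr = π²EI / L_e² = π² × 118×10⁹ × 9.564×10^-5 / 5.026² = 4.409×10^6 N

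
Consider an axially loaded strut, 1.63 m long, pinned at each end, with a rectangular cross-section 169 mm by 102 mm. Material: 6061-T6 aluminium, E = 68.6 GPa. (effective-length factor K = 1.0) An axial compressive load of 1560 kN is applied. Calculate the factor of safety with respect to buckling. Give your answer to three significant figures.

Buckling occurs about the weak axis: I_min = h·b³/12 with b = 102 mm (the shorter side).
I_min = 169×102³/12 = 1.495×10^7 mm⁴
I = 1.495×10^7 mm⁴ = 1.495×10^-5 m⁴
Effective length L_e = K·L = 1 × 1.63 = 1.630 m
P_cr = π²EI / L_e² = π² × 68.6×10⁹ × 1.495×10^-5 / 1.630² = 3.809×10^6 N
Factor of safety n = P_cr / P = 3808.5 / 1560 = 2.44

n ≈ 2.44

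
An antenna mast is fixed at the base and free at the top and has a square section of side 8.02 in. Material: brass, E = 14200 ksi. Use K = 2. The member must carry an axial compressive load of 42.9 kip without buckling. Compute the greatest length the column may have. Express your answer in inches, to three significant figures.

L_max ≈ 531 in

I = a⁴/12 = 8.02⁴/12 = 344.8 in⁴
At the buckling limit P_cr = P = 4.290×10^4 lb
From P_cr = π²EI/(K·L)²:  L = (1/K)·√(π²EI/P_cr) = (1/2)·√(π²×1.42×10^7×344.8/4.290×10^4)
L = 531 in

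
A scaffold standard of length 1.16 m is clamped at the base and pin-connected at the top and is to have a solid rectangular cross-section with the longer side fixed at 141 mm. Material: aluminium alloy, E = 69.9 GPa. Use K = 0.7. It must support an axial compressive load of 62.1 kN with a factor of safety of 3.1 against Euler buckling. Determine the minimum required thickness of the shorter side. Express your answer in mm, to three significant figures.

Required P_cr = n·P = 3.1 × 62.1 = 192.5 kN
L_e = K·L = 0.7 × 1.16 = 0.8120 m
Required I = P_cr·L_e²/(π²E) = 1.925×10^5 × 0.8120² / (π² × 6.99×10^10) = 1.840×10^-7 m⁴
I_req = 1.840×10^5 mm⁴
Rectangle, weak axis: I_min = h·b³/12 with h = 141 mm fixed  ⇒  b = (12I/h)^(1/3) = 25.0 mm

b ≈ 25.0 mm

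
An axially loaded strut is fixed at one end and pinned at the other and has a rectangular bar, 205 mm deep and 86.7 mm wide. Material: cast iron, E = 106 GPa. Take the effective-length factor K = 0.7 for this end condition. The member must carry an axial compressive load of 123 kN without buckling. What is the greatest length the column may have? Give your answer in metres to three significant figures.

Buckling occurs about the weak axis: I_min = h·b³/12 with b = 86.7 mm (the shorter side).
I_min = 205×86.7³/12 = 1.113×10^7 mm⁴
I = 1.113×10^-5 m⁴
At the buckling limit P_cr = P = 1.230×10^5 N
From P_cr = π²EI/(K·L)²:  L = (1/K)·√(π²EI/P_cr) = (1/0.7)·√(π²×1.06×10^11×1.113×10^-5/1.230×10^5)
L = 13.9 m

L_max ≈ 13.9 m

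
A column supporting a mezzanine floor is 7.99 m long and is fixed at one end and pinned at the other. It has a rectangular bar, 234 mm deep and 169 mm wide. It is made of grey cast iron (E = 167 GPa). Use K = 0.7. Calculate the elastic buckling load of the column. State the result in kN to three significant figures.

P_cr ≈ 4960 kN

Buckling occurs about the weak axis: I_min = h·b³/12 with b = 169 mm (the shorter side).
I_min = 234×169³/12 = 9.412×10^7 mm⁴
I = 9.412×10^7 mm⁴ = 9.412×10^-5 m⁴
Effective length L_e = K·L = 0.7 × 7.99 = 5.593 m
P_cr = π²EI / L_e² = π² × 167×10⁹ × 9.412×10^-5 / 5.593² = 4.959×10^6 N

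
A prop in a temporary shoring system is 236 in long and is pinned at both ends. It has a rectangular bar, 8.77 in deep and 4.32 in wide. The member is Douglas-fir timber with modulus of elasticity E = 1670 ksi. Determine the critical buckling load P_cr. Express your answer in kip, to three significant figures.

P_cr ≈ 17.4 kip

Buckling occurs about the weak axis: I_min = h·b³/12 with b = 4.32 in (the shorter side).
I_min = 8.77×4.32³/12 = 58.92 in⁴
Effective length L_e = K·L = 1 × 236 = 236.0 in
P_cr = π²EI / L_e² = π² × 1670×10³ × 58.92 / 236.0² = 1.744×10^4 lb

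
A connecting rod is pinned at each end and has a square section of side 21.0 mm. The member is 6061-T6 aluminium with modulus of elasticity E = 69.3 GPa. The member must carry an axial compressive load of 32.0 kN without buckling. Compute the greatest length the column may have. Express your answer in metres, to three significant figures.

I = a⁴/12 = 21.0⁴/12 = 1.621×10^4 mm⁴
I = 1.621×10^-8 m⁴
At the buckling limit P_cr = P = 3.200×10^4 N
From P_cr = π²EI/(K·L)²:  L = (1/K)·√(π²EI/P_cr) = (1/1)·√(π²×6.93×10^10×1.621×10^-8/3.200×10^4)
L = 0.589 m

L_max ≈ 0.589 m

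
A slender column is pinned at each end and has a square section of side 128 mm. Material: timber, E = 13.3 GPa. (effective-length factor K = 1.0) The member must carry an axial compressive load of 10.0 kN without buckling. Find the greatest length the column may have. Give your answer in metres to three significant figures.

L_max ≈ 17.1 m

I = a⁴/12 = 128⁴/12 = 2.237×10^7 mm⁴
I = 2.237×10^-5 m⁴
At the buckling limit P_cr = P = 1.000×10^4 N
From P_cr = π²EI/(K·L)²:  L = (1/K)·√(π²EI/P_cr) = (1/1)·√(π²×1.33×10^10×2.237×10^-5/1.000×10^4)
L = 17.1 m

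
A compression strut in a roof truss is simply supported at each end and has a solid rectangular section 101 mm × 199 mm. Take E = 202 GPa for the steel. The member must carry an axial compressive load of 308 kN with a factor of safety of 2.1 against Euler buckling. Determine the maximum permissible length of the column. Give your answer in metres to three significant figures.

Buckling occurs about the weak axis: I_min = h·b³/12 with b = 101 mm (the shorter side).
I_min = 199×101³/12 = 1.709×10^7 mm⁴
I = 1.709×10^-5 m⁴
Required critical load P_cr = n·P = 2.1 × 308 = 646.8 kN = 6.468×10^5 N
From P_cr = π²EI/(K·L)²:  L = (1/K)·√(π²EI/P_cr) = (1/1)·√(π²×2.02×10^11×1.709×10^-5/6.468×10^5)
L = 7.26 m

L_max ≈ 7.26 m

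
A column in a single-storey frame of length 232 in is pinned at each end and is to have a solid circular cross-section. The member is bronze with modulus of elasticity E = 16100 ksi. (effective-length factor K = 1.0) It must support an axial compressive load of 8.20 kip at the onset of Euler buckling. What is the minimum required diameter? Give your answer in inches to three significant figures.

d ≈ 2.74 in

L_e = K·L = 1 × 232 = 232.0 in
Required I = P_cr·L_e²/(π²E) = 8.200×10^3 × 232.0² / (π² × 1.61×10^7) = 2.778 in⁴
Solid circle: I = πd⁴/64  ⇒  d = (64I/π)^(1/4) = (64×2.778/π)^(1/4) = 2.74 in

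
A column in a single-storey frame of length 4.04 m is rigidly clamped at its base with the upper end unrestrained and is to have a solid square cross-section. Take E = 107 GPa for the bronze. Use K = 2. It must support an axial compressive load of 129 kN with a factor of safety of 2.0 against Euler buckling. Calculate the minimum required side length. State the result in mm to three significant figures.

a ≈ 118 mm

Required P_cr = n·P = 2.0 × 129 = 258.0 kN
L_e = K·L = 2 × 4.04 = 8.080 m
Required I = P_cr·L_e²/(π²E) = 2.580×10^5 × 8.080² / (π² × 1.07×10^11) = 1.595×10^-5 m⁴
I_req = 1.595×10^7 mm⁴
Solid square: I = a⁴/12  ⇒  a = (12I)^(1/4) = (12×1.595×10^7)^(1/4) = 118 mm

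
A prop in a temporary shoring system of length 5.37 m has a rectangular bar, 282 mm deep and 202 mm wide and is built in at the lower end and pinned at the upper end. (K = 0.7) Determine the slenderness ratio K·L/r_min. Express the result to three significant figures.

Buckling occurs about the weak axis: I_min = h·b³/12 with b = 202 mm (the shorter side).
I_min = 282×202³/12 = 1.937×10^8 mm⁴
A = 5.696×10^4 mm²;  r_min = √(I/A) = √(1.937×10^8/5.696×10^4) = 58.31 mm
L_e = K·L = 0.7 × 5.37 m = 3.759 m = 3759.0 mm
λ = L_e / r_min = 3759.0 / 58.31 = 64.5

λ ≈ 64.5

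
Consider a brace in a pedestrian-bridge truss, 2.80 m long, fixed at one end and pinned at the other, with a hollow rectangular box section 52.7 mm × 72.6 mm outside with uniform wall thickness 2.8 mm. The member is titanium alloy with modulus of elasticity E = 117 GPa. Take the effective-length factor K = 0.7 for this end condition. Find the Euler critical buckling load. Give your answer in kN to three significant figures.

P_cr ≈ 90.8 kN

Inner dimensions: h_i = 72.6 − 2×2.8 = 67.00 mm, b_i = 52.7 − 2×2.8 = 47.10 mm
Weak-axis I_min = (h_o·b_o³ − h_i·b_i³)/12 with b_o = 52.7, b_i = 47.10 mm (shorter outer/inner sides).
I_min = (72.6×52.7³ − 67.00×47.10³)/12 = 3.021×10^5 mm⁴
I = 3.021×10^5 mm⁴ = 3.021×10^-7 m⁴
Effective length L_e = K·L = 0.7 × 2.80 = 1.960 m
P_cr = π²EI / L_e² = π² × 117×10⁹ × 3.021×10^-7 / 1.960² = 9.081×10^4 N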